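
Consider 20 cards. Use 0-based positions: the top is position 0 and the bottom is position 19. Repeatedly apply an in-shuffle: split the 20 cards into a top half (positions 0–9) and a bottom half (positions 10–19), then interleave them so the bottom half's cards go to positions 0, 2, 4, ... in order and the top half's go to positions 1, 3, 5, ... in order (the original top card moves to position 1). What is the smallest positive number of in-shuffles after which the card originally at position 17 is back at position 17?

3

Follow position 17 under repeated in-shuffles:
17 → 14 → 8 → 17
It first returns after 3 in-shuffles.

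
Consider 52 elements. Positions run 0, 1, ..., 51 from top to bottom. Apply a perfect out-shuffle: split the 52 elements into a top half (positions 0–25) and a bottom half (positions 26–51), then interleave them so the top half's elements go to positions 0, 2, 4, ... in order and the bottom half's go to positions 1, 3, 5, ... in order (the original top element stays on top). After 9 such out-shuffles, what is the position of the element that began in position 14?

Track the element's position through each out-shuffle:
14 → 28 → 5 → 10 → 20 → 40 → 29 → 7 → 14 → 28

28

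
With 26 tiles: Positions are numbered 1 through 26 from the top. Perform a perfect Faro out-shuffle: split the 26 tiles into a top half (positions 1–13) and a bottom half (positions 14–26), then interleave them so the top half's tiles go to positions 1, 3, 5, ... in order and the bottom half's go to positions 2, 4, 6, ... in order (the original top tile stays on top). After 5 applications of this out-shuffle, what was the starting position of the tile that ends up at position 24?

15

Work backwards from position 24, undoing one out-shuffle at a time:
24 ← 25 ← 13 ← 7 ← 4 ← 15
So the tile now at position 24 started at position 15.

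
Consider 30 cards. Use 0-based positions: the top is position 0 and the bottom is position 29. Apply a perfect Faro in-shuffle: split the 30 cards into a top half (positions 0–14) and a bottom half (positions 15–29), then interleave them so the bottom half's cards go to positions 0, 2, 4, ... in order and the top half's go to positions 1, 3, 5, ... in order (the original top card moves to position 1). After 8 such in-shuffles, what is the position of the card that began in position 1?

15

Track the card's position through each in-shuffle:
1 → 3 → 7 → 15 → 0 → 1 → 3 → 7 → 15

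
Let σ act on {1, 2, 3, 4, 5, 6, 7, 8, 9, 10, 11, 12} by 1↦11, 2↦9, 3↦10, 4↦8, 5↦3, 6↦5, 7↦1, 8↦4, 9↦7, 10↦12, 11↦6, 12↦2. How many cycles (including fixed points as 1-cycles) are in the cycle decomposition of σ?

Cycle decomposition: (1 11 6 5 3 10 12 2 9 7) (4 8).
2 cycles.

2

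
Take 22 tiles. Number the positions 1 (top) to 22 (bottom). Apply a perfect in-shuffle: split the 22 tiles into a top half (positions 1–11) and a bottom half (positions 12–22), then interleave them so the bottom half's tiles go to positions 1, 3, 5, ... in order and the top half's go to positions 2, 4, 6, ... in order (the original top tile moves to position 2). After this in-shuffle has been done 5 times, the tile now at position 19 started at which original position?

20

Work backwards from position 19, undoing one in-shuffle at a time:
19 ← 21 ← 22 ← 11 ← 17 ← 20
So the tile now at position 19 started at position 20.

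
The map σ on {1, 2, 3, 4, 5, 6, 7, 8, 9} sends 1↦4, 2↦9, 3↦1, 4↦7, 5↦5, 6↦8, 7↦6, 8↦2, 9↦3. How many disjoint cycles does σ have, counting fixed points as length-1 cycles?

2

Cycle decomposition: (1 4 7 6 8 2 9 3) (5).
2 cycles.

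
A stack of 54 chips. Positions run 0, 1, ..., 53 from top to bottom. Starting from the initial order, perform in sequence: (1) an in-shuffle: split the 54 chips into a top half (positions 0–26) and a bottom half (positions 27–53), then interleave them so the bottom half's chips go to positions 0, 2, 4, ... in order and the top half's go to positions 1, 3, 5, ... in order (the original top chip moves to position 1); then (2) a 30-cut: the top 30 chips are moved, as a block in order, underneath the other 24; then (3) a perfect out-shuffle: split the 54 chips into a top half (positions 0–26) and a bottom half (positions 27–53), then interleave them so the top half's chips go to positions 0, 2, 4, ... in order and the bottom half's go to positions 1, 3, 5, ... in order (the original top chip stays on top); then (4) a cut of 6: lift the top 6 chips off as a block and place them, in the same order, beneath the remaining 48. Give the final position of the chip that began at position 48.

Track the chip from position 48 forward through each operation:
  after op 1 (in-shuffle): 48 → 42
  after op 2 (cut 30): 42 → 12
  after op 3 (out-shuffle): 12 → 24
  after op 4 (cut 6): 24 → 18

18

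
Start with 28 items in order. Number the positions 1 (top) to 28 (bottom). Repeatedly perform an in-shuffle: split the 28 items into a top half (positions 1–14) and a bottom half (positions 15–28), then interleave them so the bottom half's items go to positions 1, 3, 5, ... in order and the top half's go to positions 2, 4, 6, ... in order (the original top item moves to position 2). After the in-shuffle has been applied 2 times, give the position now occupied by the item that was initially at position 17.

10

Track the item's position through each in-shuffle:
17 → 5 → 10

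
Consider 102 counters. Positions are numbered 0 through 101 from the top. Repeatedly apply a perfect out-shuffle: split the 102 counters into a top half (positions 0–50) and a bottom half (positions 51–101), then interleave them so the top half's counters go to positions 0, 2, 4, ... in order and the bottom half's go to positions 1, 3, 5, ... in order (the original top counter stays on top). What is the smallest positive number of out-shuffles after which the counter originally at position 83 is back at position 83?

Follow position 83 under repeated out-shuffles:
83 → 65 → 29 → 58 → 15 → 30 → 60 → 19 → ... → 83 (length 100)
It first returns after 100 out-shuffles.

100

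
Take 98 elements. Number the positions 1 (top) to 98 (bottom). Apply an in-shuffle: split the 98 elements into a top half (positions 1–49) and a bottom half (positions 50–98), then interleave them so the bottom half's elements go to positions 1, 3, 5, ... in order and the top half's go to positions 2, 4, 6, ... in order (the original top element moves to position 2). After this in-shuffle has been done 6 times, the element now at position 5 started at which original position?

Work backwards from position 5, undoing one in-shuffle at a time:
5 ← 52 ← 26 ← 13 ← 56 ← 28 ← 14
So the element now at position 5 started at position 14.

14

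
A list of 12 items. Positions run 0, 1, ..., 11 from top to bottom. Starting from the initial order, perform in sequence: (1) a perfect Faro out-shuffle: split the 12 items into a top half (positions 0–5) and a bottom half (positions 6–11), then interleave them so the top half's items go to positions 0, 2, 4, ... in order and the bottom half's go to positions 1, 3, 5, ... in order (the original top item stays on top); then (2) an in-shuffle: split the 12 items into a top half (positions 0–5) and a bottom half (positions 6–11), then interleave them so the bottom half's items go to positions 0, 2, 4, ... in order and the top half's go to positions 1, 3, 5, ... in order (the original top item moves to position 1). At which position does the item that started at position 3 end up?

Track the item from position 3 forward through each operation:
  after op 1 (out-shuffle): 3 → 6
  after op 2 (in-shuffle): 6 → 0

0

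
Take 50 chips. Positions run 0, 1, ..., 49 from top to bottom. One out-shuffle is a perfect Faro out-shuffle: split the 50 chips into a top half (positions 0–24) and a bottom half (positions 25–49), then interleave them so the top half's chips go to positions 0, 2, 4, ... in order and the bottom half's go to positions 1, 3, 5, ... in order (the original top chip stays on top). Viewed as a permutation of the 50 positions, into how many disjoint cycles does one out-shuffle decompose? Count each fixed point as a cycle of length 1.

6

Trace each unvisited position around until it returns:
(0) (1 2 4 8 16 32 ... len 21) (3 6 12 24 48 47 ... len 21) (7 14 28) (21 42 35) (49)
6 cycles in total.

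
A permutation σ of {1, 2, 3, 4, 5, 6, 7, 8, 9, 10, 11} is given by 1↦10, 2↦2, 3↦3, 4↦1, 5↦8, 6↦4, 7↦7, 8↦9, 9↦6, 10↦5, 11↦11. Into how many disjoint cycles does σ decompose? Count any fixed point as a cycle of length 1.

Cycle decomposition: (1 10 5 8 9 6 4) (2) (3) (7) (11).
5 cycles.

5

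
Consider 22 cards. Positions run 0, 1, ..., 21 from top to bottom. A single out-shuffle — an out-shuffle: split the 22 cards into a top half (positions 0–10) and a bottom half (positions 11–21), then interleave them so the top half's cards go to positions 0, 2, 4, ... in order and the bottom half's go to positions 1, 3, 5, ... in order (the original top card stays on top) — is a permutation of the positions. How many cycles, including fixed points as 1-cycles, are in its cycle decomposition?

Trace each unvisited position around until it returns:
(0) (1 2 4 8 16 11) (3 6 12) (5 10 20 19 17 13) (7 14) (9 18 15) (21)
7 cycles in total.

7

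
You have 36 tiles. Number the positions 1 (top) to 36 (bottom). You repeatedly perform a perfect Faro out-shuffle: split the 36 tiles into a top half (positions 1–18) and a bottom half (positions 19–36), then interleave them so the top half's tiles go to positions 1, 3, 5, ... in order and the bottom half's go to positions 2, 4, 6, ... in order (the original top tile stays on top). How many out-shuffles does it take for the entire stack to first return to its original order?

The out-shuffle permutes the 36 positions with cycle lengths [1, 1, 3, 3, 4, 12, 12].
Every tile is home exactly when every cycle has completed a whole number of laps, i.e. after lcm(1, 3, 4, 12) = 12 out-shuffles.

12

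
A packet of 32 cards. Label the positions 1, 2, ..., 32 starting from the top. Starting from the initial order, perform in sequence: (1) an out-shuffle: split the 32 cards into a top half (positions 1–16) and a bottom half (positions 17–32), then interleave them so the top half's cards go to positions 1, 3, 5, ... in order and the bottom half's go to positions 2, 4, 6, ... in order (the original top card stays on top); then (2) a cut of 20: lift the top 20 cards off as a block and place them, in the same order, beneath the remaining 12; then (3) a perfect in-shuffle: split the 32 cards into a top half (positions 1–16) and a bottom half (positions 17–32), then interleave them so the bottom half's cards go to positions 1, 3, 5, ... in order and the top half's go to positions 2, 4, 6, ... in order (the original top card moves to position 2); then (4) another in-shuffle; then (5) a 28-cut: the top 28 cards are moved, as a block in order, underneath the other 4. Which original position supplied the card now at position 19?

Undo the operations in reverse order, starting from position 19:
  undo op 5 (cut 28): 19 ← 15
  undo op 4 (in-shuffle, from bottom half): 15 ← 24
  undo op 3 (in-shuffle, from top half): 24 ← 12
  undo op 2 (cut 20): 12 ← 32
  undo op 1 (out-shuffle, from bottom half): 32 ← 32
So the card at position 19 came from original position 32.

32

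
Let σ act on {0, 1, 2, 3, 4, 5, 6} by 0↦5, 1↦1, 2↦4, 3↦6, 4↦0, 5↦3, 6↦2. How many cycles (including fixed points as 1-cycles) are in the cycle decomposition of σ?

Cycle decomposition: (0 5 3 6 2 4) (1).
2 cycles.

2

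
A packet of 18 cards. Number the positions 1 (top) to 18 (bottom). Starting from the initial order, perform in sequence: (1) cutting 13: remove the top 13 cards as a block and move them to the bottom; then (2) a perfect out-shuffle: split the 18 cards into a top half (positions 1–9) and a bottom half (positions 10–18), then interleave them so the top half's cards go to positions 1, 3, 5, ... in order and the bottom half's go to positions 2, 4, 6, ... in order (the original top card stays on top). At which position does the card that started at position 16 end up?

Track the card from position 16 forward through each operation:
  after op 1 (cut 13): 16 → 3
  after op 2 (out-shuffle): 3 → 5

5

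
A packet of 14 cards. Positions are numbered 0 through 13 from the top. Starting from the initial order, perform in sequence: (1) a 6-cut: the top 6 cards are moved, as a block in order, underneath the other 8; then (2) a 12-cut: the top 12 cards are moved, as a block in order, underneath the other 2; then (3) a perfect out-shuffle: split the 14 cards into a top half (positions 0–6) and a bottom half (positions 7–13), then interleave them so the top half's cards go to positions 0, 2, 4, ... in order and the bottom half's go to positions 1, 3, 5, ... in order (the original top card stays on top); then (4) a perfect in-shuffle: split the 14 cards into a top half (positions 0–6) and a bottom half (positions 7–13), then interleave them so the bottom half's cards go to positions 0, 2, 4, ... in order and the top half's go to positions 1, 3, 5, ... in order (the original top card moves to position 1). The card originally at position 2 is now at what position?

Track the card from position 2 forward through each operation:
  after op 1 (cut 6): 2 → 10
  after op 2 (cut 12): 10 → 12
  after op 3 (out-shuffle): 12 → 11
  after op 4 (in-shuffle): 11 → 8

8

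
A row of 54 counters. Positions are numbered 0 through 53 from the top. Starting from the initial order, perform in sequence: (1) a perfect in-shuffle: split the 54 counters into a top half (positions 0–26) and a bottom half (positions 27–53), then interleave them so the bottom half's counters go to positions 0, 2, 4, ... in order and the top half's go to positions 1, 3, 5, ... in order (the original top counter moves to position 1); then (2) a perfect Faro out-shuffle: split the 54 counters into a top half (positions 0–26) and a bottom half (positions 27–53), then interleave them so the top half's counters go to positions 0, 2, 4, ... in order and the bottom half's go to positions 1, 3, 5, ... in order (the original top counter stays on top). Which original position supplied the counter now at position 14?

Undo the operations in reverse order, starting from position 14:
  undo op 2 (out-shuffle, from top half): 14 ← 7
  undo op 1 (in-shuffle, from top half): 7 ← 3
So the counter at position 14 came from original position 3.

3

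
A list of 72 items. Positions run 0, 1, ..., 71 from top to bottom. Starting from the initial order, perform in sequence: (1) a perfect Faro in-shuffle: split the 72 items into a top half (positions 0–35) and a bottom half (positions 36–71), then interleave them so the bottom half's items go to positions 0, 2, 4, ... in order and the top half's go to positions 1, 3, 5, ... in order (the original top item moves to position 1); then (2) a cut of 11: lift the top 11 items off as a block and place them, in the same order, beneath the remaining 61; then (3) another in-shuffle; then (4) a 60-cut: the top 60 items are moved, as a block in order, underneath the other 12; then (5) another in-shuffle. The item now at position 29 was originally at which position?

60

Undo the operations in reverse order, starting from position 29:
  undo op 5 (in-shuffle, from top half): 29 ← 14
  undo op 4 (cut 60): 14 ← 2
  undo op 3 (in-shuffle, from bottom half): 2 ← 37
  undo op 2 (cut 11): 37 ← 48
  undo op 1 (in-shuffle, from bottom half): 48 ← 60
So the item at position 29 came from original position 60.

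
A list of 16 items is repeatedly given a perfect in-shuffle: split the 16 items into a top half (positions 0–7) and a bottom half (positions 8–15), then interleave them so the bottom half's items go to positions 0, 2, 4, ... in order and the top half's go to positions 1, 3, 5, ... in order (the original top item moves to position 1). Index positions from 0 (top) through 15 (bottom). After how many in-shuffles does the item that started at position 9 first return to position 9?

Follow position 9 under repeated in-shuffles:
9 → 2 → 5 → 11 → 6 → 13 → 10 → 4 → 9
It first returns after 8 in-shuffles.

8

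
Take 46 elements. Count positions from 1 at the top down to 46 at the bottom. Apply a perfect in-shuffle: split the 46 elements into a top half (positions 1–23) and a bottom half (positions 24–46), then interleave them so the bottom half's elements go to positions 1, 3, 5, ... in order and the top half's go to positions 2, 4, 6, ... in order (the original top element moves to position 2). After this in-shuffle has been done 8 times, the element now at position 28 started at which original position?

17

Work backwards from position 28, undoing one in-shuffle at a time:
28 ← 14 ← 7 ← 27 ← 37 ← 42 ← 21 ← 34 ← 17
So the element now at position 28 started at position 17.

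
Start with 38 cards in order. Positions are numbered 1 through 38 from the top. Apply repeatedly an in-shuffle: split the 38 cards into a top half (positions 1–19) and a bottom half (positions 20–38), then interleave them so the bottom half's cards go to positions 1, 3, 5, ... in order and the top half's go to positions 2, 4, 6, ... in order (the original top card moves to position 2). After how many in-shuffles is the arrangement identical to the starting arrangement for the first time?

12

The in-shuffle permutes the 38 positions with cycle lengths [2, 12, 12, 12].
Every card is home exactly when every cycle has completed a whole number of laps, i.e. after lcm(2, 12) = 12 in-shuffles.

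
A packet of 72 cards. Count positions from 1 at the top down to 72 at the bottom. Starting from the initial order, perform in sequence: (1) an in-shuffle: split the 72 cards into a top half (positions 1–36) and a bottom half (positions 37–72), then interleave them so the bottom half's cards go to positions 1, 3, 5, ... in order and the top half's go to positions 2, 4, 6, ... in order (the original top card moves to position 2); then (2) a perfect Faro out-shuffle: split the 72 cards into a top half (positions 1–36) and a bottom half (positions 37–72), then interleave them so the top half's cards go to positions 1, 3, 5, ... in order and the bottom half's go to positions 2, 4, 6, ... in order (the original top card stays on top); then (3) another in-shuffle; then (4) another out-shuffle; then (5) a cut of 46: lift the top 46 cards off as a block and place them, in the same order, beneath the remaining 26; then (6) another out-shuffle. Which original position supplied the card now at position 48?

Undo the operations in reverse order, starting from position 48:
  undo op 6 (out-shuffle, from bottom half): 48 ← 60
  undo op 5 (cut 46): 60 ← 34
  undo op 4 (out-shuffle, from bottom half): 34 ← 53
  undo op 3 (in-shuffle, from bottom half): 53 ← 63
  undo op 2 (out-shuffle, from top half): 63 ← 32
  undo op 1 (in-shuffle, from top half): 32 ← 16
So the card at position 48 came from original position 16.

16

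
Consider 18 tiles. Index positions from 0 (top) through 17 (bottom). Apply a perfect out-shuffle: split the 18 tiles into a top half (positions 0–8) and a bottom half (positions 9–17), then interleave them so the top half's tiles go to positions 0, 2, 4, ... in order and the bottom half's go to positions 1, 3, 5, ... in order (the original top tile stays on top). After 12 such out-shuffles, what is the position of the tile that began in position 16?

Track the tile's position through each out-shuffle:
16 → 15 → 13 → 9 → 1 → 2 → 4 → 8 → 16 → 15 → 13 → 9 → 1

1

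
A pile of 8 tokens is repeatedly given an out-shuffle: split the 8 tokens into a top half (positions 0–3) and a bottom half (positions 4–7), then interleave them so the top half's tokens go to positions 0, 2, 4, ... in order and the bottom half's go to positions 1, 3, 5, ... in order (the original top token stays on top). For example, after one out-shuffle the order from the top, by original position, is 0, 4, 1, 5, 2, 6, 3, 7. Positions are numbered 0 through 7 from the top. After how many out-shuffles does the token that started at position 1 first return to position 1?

3

Follow position 1 under repeated out-shuffles:
1 → 2 → 4 → 1
It first returns after 3 out-shuffles.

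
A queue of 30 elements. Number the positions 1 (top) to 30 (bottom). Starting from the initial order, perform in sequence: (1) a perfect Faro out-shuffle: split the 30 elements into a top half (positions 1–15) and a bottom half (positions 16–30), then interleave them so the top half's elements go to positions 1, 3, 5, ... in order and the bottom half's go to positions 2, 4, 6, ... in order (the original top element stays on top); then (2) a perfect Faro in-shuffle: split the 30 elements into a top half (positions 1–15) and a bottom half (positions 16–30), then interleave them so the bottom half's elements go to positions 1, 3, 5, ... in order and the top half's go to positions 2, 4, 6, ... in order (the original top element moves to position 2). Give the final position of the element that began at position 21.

24

Track the element from position 21 forward through each operation:
  after op 1 (out-shuffle): 21 → 12
  after op 2 (in-shuffle): 12 → 24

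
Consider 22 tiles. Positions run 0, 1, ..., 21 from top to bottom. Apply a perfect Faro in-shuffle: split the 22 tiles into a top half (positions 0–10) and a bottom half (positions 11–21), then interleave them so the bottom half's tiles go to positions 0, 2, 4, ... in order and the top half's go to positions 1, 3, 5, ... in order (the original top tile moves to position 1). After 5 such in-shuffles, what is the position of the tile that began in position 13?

Track the tile's position through each in-shuffle:
13 → 4 → 9 → 19 → 16 → 10

10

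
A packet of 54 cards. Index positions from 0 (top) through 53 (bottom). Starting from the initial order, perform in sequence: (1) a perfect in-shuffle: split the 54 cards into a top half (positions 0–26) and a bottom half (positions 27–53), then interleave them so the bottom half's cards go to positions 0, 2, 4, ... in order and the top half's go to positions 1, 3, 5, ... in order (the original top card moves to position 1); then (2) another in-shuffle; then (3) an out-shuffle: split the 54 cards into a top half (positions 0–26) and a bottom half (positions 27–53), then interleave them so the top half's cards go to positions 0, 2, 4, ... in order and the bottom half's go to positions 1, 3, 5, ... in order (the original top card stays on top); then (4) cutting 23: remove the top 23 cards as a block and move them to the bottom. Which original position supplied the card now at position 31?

13

Undo the operations in reverse order, starting from position 31:
  undo op 4 (cut 23): 31 ← 0
  undo op 3 (out-shuffle, from top half): 0 ← 0
  undo op 2 (in-shuffle, from bottom half): 0 ← 27
  undo op 1 (in-shuffle, from top half): 27 ← 13
So the card at position 31 came from original position 13.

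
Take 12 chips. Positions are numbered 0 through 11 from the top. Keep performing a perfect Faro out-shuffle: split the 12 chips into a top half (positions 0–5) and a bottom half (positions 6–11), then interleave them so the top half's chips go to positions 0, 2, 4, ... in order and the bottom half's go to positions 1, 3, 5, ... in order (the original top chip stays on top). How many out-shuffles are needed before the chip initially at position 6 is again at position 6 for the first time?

10

Follow position 6 under repeated out-shuffles:
6 → 1 → 2 → 4 → 8 → 5 → 10 → 9 → 7 → 3 → 6
It first returns after 10 out-shuffles.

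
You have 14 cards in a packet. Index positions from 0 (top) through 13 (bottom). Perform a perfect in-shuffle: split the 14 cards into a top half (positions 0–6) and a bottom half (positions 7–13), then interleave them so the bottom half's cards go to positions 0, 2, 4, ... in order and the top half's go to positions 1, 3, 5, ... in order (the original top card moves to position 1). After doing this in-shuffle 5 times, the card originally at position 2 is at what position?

Track the card's position through each in-shuffle:
2 → 5 → 11 → 8 → 2 → 5

5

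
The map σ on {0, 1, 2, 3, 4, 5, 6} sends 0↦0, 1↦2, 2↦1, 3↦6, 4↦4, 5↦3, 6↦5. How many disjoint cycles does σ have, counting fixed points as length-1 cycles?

4

Cycle decomposition: (0) (1 2) (3 6 5) (4).
4 cycles.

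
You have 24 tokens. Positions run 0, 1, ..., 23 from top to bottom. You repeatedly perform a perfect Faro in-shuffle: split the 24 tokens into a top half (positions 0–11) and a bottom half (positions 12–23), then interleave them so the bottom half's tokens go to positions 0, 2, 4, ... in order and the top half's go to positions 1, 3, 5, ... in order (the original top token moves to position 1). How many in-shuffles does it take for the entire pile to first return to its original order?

The in-shuffle permutes the 24 positions with cycle lengths [4, 20].
Every token is home exactly when every cycle has completed a whole number of laps, i.e. after lcm(4, 20) = 20 in-shuffles.

20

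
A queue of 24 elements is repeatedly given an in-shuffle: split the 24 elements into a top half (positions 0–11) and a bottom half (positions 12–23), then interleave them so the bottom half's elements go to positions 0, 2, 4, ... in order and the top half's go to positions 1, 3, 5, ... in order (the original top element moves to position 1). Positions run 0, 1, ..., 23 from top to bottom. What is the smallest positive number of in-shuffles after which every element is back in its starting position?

20

The in-shuffle permutes the 24 positions with cycle lengths [4, 20].
Every element is home exactly when every cycle has completed a whole number of laps, i.e. after lcm(4, 20) = 20 in-shuffles.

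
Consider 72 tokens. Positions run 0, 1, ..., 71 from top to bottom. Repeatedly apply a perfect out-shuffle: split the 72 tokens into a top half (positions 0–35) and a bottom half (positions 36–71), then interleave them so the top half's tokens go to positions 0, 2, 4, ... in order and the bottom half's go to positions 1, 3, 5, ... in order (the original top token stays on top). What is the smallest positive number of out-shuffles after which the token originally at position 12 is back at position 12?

Follow position 12 under repeated out-shuffles:
12 → 24 → 48 → 25 → 50 → 29 → 58 → 45 → ... → 12 (length 35)
It first returns after 35 out-shuffles.

35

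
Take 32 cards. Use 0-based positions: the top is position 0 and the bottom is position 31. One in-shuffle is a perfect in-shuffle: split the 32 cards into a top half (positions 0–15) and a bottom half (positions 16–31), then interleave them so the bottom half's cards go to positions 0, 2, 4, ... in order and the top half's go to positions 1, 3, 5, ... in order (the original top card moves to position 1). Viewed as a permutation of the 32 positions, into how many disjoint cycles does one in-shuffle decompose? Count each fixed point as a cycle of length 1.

4

Trace each unvisited position around until it returns:
(0 1 3 7 15 31 30 28 24 16) (2 5 11 23 14 29 26 20 8 17) (4 9 19 6 13 27 22 12 25 18) (10 21)
4 cycles in total.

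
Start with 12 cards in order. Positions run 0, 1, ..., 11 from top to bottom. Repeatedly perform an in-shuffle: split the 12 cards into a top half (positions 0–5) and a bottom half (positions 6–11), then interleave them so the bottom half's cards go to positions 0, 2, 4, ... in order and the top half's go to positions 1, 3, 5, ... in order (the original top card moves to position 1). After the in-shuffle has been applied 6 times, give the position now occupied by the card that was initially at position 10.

Track the card's position through each in-shuffle:
10 → 8 → 4 → 9 → 6 → 0 → 1

1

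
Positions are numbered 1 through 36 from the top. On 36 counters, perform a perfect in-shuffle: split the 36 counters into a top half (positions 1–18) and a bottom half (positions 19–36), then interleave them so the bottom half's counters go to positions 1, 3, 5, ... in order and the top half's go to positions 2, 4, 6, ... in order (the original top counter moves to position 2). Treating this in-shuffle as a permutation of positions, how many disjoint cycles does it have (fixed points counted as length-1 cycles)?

1

Trace each unvisited position around until it returns:
(1 2 4 8 16 32 ... len 36)
1 cycle in total.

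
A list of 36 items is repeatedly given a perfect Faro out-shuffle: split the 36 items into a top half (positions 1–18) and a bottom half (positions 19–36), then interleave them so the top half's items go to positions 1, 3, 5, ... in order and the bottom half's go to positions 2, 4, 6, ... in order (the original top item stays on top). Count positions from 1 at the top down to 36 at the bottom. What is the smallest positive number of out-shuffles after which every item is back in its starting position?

12

The out-shuffle permutes the 36 positions with cycle lengths [1, 1, 3, 3, 4, 12, 12].
Every item is home exactly when every cycle has completed a whole number of laps, i.e. after lcm(1, 3, 4, 12) = 12 out-shuffles.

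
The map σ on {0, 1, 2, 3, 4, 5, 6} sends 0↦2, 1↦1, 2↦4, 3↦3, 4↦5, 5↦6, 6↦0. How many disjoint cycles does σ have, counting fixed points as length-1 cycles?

3

Cycle decomposition: (0 2 4 5 6) (1) (3).
3 cycles.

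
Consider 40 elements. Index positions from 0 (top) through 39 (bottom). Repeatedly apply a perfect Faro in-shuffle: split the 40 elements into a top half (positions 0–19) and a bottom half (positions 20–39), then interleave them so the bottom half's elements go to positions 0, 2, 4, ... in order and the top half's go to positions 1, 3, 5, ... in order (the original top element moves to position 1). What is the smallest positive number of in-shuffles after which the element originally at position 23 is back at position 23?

Follow position 23 under repeated in-shuffles:
23 → 6 → 13 → 27 → 14 → 29 → 18 → 37 → 34 → 28 → 16 → 33 → 26 → 12 → 25 → 10 → 21 → 2 → 5 → 11 → 23
It first returns after 20 in-shuffles.

20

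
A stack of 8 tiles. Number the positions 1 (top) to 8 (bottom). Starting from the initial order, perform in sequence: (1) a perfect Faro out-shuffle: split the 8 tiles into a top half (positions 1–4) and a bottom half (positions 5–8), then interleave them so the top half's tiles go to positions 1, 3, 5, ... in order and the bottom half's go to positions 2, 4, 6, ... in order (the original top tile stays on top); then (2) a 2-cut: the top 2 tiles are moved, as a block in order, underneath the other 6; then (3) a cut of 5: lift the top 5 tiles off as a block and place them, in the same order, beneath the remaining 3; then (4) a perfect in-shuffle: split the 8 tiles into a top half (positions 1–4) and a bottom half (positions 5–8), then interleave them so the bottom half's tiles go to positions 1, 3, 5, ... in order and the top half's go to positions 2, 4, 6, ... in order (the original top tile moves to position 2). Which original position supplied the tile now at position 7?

4

Undo the operations in reverse order, starting from position 7:
  undo op 4 (in-shuffle, from bottom half): 7 ← 8
  undo op 3 (cut 5): 8 ← 5
  undo op 2 (cut 2): 5 ← 7
  undo op 1 (out-shuffle, from top half): 7 ← 4
So the tile at position 7 came from original position 4.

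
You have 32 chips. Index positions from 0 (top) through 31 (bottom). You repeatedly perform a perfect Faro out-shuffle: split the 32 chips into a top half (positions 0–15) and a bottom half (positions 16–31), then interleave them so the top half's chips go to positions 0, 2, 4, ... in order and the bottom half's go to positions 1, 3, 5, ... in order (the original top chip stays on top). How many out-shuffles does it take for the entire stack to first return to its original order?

5

The out-shuffle permutes the 32 positions with cycle lengths [1, 1, 5, 5, 5, 5, 5, 5].
Every chip is home exactly when every cycle has completed a whole number of laps, i.e. after lcm(1, 5) = 5 out-shuffles.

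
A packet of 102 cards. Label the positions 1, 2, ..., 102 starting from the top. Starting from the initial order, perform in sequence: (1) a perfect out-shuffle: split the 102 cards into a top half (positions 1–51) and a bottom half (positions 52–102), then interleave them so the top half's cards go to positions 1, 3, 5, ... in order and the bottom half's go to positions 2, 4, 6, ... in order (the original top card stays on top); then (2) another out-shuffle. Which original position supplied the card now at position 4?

27

Undo the operations in reverse order, starting from position 4:
  undo op 2 (out-shuffle, from bottom half): 4 ← 53
  undo op 1 (out-shuffle, from top half): 53 ← 27
So the card at position 4 came from original position 27.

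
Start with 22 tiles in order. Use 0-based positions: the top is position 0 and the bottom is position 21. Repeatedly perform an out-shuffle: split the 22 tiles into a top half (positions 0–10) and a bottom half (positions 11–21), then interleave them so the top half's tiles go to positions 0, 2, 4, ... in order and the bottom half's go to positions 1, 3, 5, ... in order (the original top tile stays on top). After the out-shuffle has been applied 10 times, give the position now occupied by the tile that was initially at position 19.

Track the tile's position through each out-shuffle:
19 → 17 → 13 → 5 → 10 → 20 → 19 → 17 → 13 → 5 → 10

10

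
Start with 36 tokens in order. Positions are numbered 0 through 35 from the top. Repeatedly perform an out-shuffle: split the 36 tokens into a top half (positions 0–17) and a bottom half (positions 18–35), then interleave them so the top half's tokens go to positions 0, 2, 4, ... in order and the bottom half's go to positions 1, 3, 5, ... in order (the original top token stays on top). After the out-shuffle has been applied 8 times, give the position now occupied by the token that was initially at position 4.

Track the token's position through each out-shuffle:
4 → 8 → 16 → 32 → 29 → 23 → 11 → 22 → 9

9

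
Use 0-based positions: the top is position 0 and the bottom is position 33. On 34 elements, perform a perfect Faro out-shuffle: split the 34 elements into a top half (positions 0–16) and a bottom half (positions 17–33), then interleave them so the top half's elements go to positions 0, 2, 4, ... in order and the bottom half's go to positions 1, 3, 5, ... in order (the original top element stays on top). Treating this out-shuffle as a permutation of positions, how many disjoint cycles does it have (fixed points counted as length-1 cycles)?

Trace each unvisited position around until it returns:
(0) (1 2 4 8 16 32 31 29 25 17) (3 6 12 24 15 30 27 21 9 18) (5 10 20 7 14 28 23 13 26 19) (11 22) (33)
6 cycles in total.

6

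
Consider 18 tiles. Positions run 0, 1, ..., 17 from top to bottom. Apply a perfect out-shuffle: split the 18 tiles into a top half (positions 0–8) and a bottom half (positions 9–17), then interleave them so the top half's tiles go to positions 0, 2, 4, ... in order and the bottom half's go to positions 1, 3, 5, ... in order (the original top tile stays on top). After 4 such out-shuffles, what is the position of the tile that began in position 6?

Track the tile's position through each out-shuffle:
6 → 12 → 7 → 14 → 11

11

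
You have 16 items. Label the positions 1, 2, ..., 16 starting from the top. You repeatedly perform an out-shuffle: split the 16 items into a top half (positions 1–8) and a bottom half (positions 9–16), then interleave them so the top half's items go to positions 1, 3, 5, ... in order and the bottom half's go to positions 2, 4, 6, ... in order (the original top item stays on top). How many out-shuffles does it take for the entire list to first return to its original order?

4

The out-shuffle permutes the 16 positions with cycle lengths [1, 1, 2, 4, 4, 4].
Every item is home exactly when every cycle has completed a whole number of laps, i.e. after lcm(1, 2, 4) = 4 out-shuffles.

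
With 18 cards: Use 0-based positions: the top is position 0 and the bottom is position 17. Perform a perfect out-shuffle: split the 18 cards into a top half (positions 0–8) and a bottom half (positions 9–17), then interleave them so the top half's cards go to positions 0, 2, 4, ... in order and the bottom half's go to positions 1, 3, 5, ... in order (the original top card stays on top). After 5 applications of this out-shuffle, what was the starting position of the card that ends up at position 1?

8

Work backwards from position 1, undoing one out-shuffle at a time:
1 ← 9 ← 13 ← 15 ← 16 ← 8
So the card now at position 1 started at position 8.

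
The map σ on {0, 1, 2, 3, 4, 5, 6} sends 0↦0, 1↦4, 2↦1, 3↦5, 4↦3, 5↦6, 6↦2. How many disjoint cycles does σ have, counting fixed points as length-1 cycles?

Cycle decomposition: (0) (1 4 3 5 6 2).
2 cycles.

2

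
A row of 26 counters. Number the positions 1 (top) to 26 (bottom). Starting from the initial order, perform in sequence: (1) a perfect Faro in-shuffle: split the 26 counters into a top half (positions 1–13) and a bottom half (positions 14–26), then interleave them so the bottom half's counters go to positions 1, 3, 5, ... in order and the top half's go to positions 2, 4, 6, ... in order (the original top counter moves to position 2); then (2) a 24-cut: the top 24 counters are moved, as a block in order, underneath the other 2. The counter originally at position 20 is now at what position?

Track the counter from position 20 forward through each operation:
  after op 1 (in-shuffle): 20 → 13
  after op 2 (cut 24): 13 → 15

15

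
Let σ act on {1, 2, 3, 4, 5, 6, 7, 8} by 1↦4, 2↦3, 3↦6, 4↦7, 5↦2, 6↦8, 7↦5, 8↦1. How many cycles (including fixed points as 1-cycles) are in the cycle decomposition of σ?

Cycle decomposition: (1 4 7 5 2 3 6 8).
1 cycle.

1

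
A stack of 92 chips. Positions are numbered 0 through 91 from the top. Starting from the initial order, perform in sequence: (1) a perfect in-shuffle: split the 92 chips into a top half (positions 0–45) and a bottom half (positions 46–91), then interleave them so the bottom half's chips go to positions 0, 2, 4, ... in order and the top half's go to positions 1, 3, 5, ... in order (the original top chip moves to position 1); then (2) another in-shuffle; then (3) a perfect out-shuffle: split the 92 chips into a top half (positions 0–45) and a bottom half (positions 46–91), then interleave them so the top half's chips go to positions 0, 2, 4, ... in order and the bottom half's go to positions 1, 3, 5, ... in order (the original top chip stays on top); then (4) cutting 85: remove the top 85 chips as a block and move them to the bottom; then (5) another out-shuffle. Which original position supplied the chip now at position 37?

41

Undo the operations in reverse order, starting from position 37:
  undo op 5 (out-shuffle, from bottom half): 37 ← 64
  undo op 4 (cut 85): 64 ← 57
  undo op 3 (out-shuffle, from bottom half): 57 ← 74
  undo op 2 (in-shuffle, from bottom half): 74 ← 83
  undo op 1 (in-shuffle, from top half): 83 ← 41
So the chip at position 37 came from original position 41.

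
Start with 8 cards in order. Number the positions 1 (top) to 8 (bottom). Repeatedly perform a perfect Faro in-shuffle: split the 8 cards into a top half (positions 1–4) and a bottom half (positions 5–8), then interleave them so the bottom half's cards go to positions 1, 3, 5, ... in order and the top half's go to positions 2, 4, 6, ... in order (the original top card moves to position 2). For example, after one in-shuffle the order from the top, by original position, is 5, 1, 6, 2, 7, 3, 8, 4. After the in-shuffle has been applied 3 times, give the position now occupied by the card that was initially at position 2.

7

Track the card's position through each in-shuffle:
2 → 4 → 8 → 7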